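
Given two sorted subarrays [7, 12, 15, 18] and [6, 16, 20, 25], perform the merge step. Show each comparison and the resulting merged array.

Merging process:

Compare 7 vs 6: take 6 from right. Merged: [6]
Compare 7 vs 16: take 7 from left. Merged: [6, 7]
Compare 12 vs 16: take 12 from left. Merged: [6, 7, 12]
Compare 15 vs 16: take 15 from left. Merged: [6, 7, 12, 15]
Compare 18 vs 16: take 16 from right. Merged: [6, 7, 12, 15, 16]
Compare 18 vs 20: take 18 from left. Merged: [6, 7, 12, 15, 16, 18]
Append remaining from right: [20, 25]. Merged: [6, 7, 12, 15, 16, 18, 20, 25]

Final merged array: [6, 7, 12, 15, 16, 18, 20, 25]
Total comparisons: 6

The merged array is [6, 7, 12, 15, 16, 18, 20, 25], requiring 6 comparisons. The merge step runs in O(n) time where n is the total number of elements.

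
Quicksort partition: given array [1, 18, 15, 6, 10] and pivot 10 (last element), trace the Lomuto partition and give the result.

Lomuto partition with pivot = 10:

Initial array: [1, 18, 15, 6, 10]

arr[0]=1 <= 10: swap with position 0, array becomes [1, 18, 15, 6, 10]
arr[1]=18 > 10: no swap
arr[2]=15 > 10: no swap
arr[3]=6 <= 10: swap with position 1, array becomes [1, 6, 15, 18, 10]

Place pivot at position 2: [1, 6, 10, 18, 15]
Pivot position: 2

After partitioning with pivot 10, the array becomes [1, 6, 10, 18, 15]. The pivot is placed at index 2. All elements to the left of the pivot are <= 10, and all elements to the right are > 10.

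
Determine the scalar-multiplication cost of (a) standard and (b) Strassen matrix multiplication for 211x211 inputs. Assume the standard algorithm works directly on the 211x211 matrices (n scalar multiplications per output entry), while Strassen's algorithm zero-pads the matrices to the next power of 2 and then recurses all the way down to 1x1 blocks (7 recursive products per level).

Matrix multiplication for 211x211 matrices:

Strassen's algorithm requires power-of-2 dimensions. Pad 211x211 to 256x256 (next power of 2).

Standard algorithm: 211^3 = 9393931 multiplications
Strassen's algorithm: 7^(log2(256)) = 7^8 = 5764801 multiplications
Savings: 9393931 - 5764801 = 3629130 multiplications

Standard: 9393931 multiplications (211^3). Strassen: 5764801 multiplications (7^8, after padding to 256x256). Strassen reduces 8 recursive multiplications to 7 at each level.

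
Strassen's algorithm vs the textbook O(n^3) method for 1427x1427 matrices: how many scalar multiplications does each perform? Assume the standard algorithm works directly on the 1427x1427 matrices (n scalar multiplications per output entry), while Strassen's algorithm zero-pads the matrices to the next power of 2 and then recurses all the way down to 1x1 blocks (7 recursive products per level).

Matrix multiplication for 1427x1427 matrices:

Strassen's algorithm requires power-of-2 dimensions. Pad 1427x1427 to 2048x2048 (next power of 2).

Standard algorithm: 1427^3 = 2905841483 multiplications
Strassen's algorithm: 7^(log2(2048)) = 7^11 = 1977326743 multiplications
Savings: 2905841483 - 1977326743 = 928514740 multiplications

Standard: 2905841483 multiplications (1427^3). Strassen: 1977326743 multiplications (7^11, after padding to 2048x2048). Strassen reduces 8 recursive multiplications to 7 at each level.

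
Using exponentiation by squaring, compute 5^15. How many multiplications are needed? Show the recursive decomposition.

Computing 5^15 by squaring (build up from 5^1; each line after the first costs one multiplication):

5^1 = 5
5^2 = (5^1)^2 = 5^2 = 25
5^3 = 5 * 5^2 = 5 * 25 = 125
5^6 = (5^3)^2 = 125^2 = 15625
5^7 = 5 * 5^6 = 5 * 15625 = 78125
5^14 = (5^7)^2 = 78125^2 = 6103515625
5^15 = 5 * 5^14 = 5 * 6103515625 = 30517578125

Result: 30517578125
Multiplications needed: 6 (6 lines after 5^1)

5^15 = 30517578125. Using exponentiation by squaring, this requires 6 multiplications. The key idea: if the exponent is even, square the half-power; if odd, multiply by the base once.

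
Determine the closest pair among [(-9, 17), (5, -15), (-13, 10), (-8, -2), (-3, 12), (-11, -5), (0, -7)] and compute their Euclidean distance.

Computing all pairwise distances among 7 points:

d((-9, 17), (5, -15)) = 34.9285
d((-9, 17), (-13, 10)) = 8.0623
d((-9, 17), (-8, -2)) = 19.0263
d((-9, 17), (-3, 12)) = 7.8102
d((-9, 17), (-11, -5)) = 22.0907
d((-9, 17), (0, -7)) = 25.632
d((5, -15), (-13, 10)) = 30.8058
d((5, -15), (-8, -2)) = 18.3848
d((5, -15), (-3, 12)) = 28.1603
d((5, -15), (-11, -5)) = 18.868
d((5, -15), (0, -7)) = 9.434
d((-13, 10), (-8, -2)) = 13.0
d((-13, 10), (-3, 12)) = 10.198
d((-13, 10), (-11, -5)) = 15.1327
d((-13, 10), (0, -7)) = 21.4009
d((-8, -2), (-3, 12)) = 14.8661
d((-8, -2), (-11, -5)) = 4.2426 <-- minimum
d((-8, -2), (0, -7)) = 9.434
d((-3, 12), (-11, -5)) = 18.7883
d((-3, 12), (0, -7)) = 19.2354
d((-11, -5), (0, -7)) = 11.1803

Closest pair: (-8, -2) and (-11, -5) with distance 4.2426

The closest pair is (-8, -2) and (-11, -5) with Euclidean distance 4.2426. For 7 points, brute-force pairwise comparison is shown above. For large n, the divide-and-conquer algorithm (sort by x, recurse on halves, check the dividing strip) achieves O(n log n).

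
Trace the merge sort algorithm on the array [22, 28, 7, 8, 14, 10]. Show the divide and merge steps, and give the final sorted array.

Merge sort trace:

Split: [22, 28, 7, 8, 14, 10] -> [22, 28, 7] and [8, 14, 10]
  Split: [22, 28, 7] -> [22] and [28, 7]
    Split: [28, 7] -> [28] and [7]
    Merge: [28] + [7] -> [7, 28]
  Merge: [22] + [7, 28] -> [7, 22, 28]
  Split: [8, 14, 10] -> [8] and [14, 10]
    Split: [14, 10] -> [14] and [10]
    Merge: [14] + [10] -> [10, 14]
  Merge: [8] + [10, 14] -> [8, 10, 14]
Merge: [7, 22, 28] + [8, 10, 14] -> [7, 8, 10, 14, 22, 28]

Final sorted array: [7, 8, 10, 14, 22, 28]

The merge sort proceeds by recursively splitting the array and merging sorted halves.
After all merges, the sorted array is [7, 8, 10, 14, 22, 28].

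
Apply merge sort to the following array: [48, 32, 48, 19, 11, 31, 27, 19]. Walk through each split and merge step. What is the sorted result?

Merge sort trace:

Split: [48, 32, 48, 19, 11, 31, 27, 19] -> [48, 32, 48, 19] and [11, 31, 27, 19]
  Split: [48, 32, 48, 19] -> [48, 32] and [48, 19]
    Split: [48, 32] -> [48] and [32]
    Merge: [48] + [32] -> [32, 48]
    Split: [48, 19] -> [48] and [19]
    Merge: [48] + [19] -> [19, 48]
  Merge: [32, 48] + [19, 48] -> [19, 32, 48, 48]
  Split: [11, 31, 27, 19] -> [11, 31] and [27, 19]
    Split: [11, 31] -> [11] and [31]
    Merge: [11] + [31] -> [11, 31]
    Split: [27, 19] -> [27] and [19]
    Merge: [27] + [19] -> [19, 27]
  Merge: [11, 31] + [19, 27] -> [11, 19, 27, 31]
Merge: [19, 32, 48, 48] + [11, 19, 27, 31] -> [11, 19, 19, 27, 31, 32, 48, 48]

Final sorted array: [11, 19, 19, 27, 31, 32, 48, 48]

The merge sort proceeds by recursively splitting the array and merging sorted halves.
After all merges, the sorted array is [11, 19, 19, 27, 31, 32, 48, 48].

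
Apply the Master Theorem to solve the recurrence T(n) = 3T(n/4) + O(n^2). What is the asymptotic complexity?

Master Theorem for T(n) = 3T(n/4) + O(n^2):

a = 3, b = 4, c = 2
log_b(a) = log_4(3) = 0.7925

Case 3: c = 2 > log_4(3) = 0.7925
T(n) = O(n^2) = O(n^2)

For T(n) = 3T(n/4) + O(n^2): log_4(3) = 0.7925. This is Case 3 of the Master Theorem (c > log_b(a), work dominated by root), giving O(n^2).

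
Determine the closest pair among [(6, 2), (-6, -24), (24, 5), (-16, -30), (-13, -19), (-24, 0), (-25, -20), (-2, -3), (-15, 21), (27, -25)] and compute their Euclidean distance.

Computing all pairwise distances among 10 points:

d((6, 2), (-6, -24)) = 28.6356
d((6, 2), (24, 5)) = 18.2483
d((6, 2), (-16, -30)) = 38.833
d((6, 2), (-13, -19)) = 28.3196
d((6, 2), (-24, 0)) = 30.0666
d((6, 2), (-25, -20)) = 38.0132
d((6, 2), (-2, -3)) = 9.434
d((6, 2), (-15, 21)) = 28.3196
d((6, 2), (27, -25)) = 34.2053
d((-6, -24), (24, 5)) = 41.7253
d((-6, -24), (-16, -30)) = 11.6619
d((-6, -24), (-13, -19)) = 8.6023 <-- minimum
d((-6, -24), (-24, 0)) = 30.0
d((-6, -24), (-25, -20)) = 19.4165
d((-6, -24), (-2, -3)) = 21.3776
d((-6, -24), (-15, 21)) = 45.8912
d((-6, -24), (27, -25)) = 33.0151
d((24, 5), (-16, -30)) = 53.1507
d((24, 5), (-13, -19)) = 44.1022
d((24, 5), (-24, 0)) = 48.2597
d((24, 5), (-25, -20)) = 55.0091
d((24, 5), (-2, -3)) = 27.2029
d((24, 5), (-15, 21)) = 42.1545
d((24, 5), (27, -25)) = 30.1496
d((-16, -30), (-13, -19)) = 11.4018
d((-16, -30), (-24, 0)) = 31.0483
d((-16, -30), (-25, -20)) = 13.4536
d((-16, -30), (-2, -3)) = 30.4138
d((-16, -30), (-15, 21)) = 51.0098
d((-16, -30), (27, -25)) = 43.2897
d((-13, -19), (-24, 0)) = 21.9545
d((-13, -19), (-25, -20)) = 12.0416
d((-13, -19), (-2, -3)) = 19.4165
d((-13, -19), (-15, 21)) = 40.05
d((-13, -19), (27, -25)) = 40.4475
d((-24, 0), (-25, -20)) = 20.025
d((-24, 0), (-2, -3)) = 22.2036
d((-24, 0), (-15, 21)) = 22.8473
d((-24, 0), (27, -25)) = 56.7979
d((-25, -20), (-2, -3)) = 28.6007
d((-25, -20), (-15, 21)) = 42.2019
d((-25, -20), (27, -25)) = 52.2398
d((-2, -3), (-15, 21)) = 27.2947
d((-2, -3), (27, -25)) = 36.4005
d((-15, 21), (27, -25)) = 62.2896

Closest pair: (-6, -24) and (-13, -19) with distance 8.6023

The closest pair is (-6, -24) and (-13, -19) with Euclidean distance 8.6023. For 10 points, brute-force pairwise comparison is shown above. For large n, the divide-and-conquer algorithm (sort by x, recurse on halves, check the dividing strip) achieves O(n log n).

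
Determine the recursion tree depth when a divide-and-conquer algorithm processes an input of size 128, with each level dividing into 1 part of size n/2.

For divide and conquer with division factor 2:

Problem sizes at each level:
Level 0: 128
Level 1: 64
Level 2: 32
Level 3: 16
Level 4: 8
Level 5: 4
Level 6: 2
Level 7: 1

The root is level 0 and the size-1 base case is level 7 (the tree spans levels 0 through 7, i.e. 8 levels counting the root), so the depth is the number of divisions: log_2(128) = 7

The recursion tree depth is log_2(128) = 7. At each level, the problem size is divided by 2, so it takes 7 divisions to reduce to a base case of size 1. The algorithm makes 1 recursive call at each level.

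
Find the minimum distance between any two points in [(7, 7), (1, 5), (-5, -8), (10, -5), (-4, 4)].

Computing all pairwise distances among 5 points:

d((7, 7), (1, 5)) = 6.3246
d((7, 7), (-5, -8)) = 19.2094
d((7, 7), (10, -5)) = 12.3693
d((7, 7), (-4, 4)) = 11.4018
d((1, 5), (-5, -8)) = 14.3178
d((1, 5), (10, -5)) = 13.4536
d((1, 5), (-4, 4)) = 5.099 <-- minimum
d((-5, -8), (10, -5)) = 15.2971
d((-5, -8), (-4, 4)) = 12.0416
d((10, -5), (-4, 4)) = 16.6433

Closest pair: (1, 5) and (-4, 4) with distance 5.099

The closest pair is (1, 5) and (-4, 4) with Euclidean distance 5.099. For 5 points, brute-force pairwise comparison is shown above. For large n, the divide-and-conquer algorithm (sort by x, recurse on halves, check the dividing strip) achieves O(n log n).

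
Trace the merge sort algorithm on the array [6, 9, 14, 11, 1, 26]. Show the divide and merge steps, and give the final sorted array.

Merge sort trace:

Split: [6, 9, 14, 11, 1, 26] -> [6, 9, 14] and [11, 1, 26]
  Split: [6, 9, 14] -> [6] and [9, 14]
    Split: [9, 14] -> [9] and [14]
    Merge: [9] + [14] -> [9, 14]
  Merge: [6] + [9, 14] -> [6, 9, 14]
  Split: [11, 1, 26] -> [11] and [1, 26]
    Split: [1, 26] -> [1] and [26]
    Merge: [1] + [26] -> [1, 26]
  Merge: [11] + [1, 26] -> [1, 11, 26]
Merge: [6, 9, 14] + [1, 11, 26] -> [1, 6, 9, 11, 14, 26]

Final sorted array: [1, 6, 9, 11, 14, 26]

The merge sort proceeds by recursively splitting the array and merging sorted halves.
After all merges, the sorted array is [1, 6, 9, 11, 14, 26].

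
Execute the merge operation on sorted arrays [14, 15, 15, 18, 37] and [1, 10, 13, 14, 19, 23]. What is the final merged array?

Merging process:

Compare 14 vs 1: take 1 from right. Merged: [1]
Compare 14 vs 10: take 10 from right. Merged: [1, 10]
Compare 14 vs 13: take 13 from right. Merged: [1, 10, 13]
Compare 14 vs 14: take 14 from left. Merged: [1, 10, 13, 14]
Compare 15 vs 14: take 14 from right. Merged: [1, 10, 13, 14, 14]
Compare 15 vs 19: take 15 from left. Merged: [1, 10, 13, 14, 14, 15]
Compare 15 vs 19: take 15 from left. Merged: [1, 10, 13, 14, 14, 15, 15]
Compare 18 vs 19: take 18 from left. Merged: [1, 10, 13, 14, 14, 15, 15, 18]
Compare 37 vs 19: take 19 from right. Merged: [1, 10, 13, 14, 14, 15, 15, 18, 19]
Compare 37 vs 23: take 23 from right. Merged: [1, 10, 13, 14, 14, 15, 15, 18, 19, 23]
Append remaining from left: [37]. Merged: [1, 10, 13, 14, 14, 15, 15, 18, 19, 23, 37]

Final merged array: [1, 10, 13, 14, 14, 15, 15, 18, 19, 23, 37]
Total comparisons: 10

The merged array is [1, 10, 13, 14, 14, 15, 15, 18, 19, 23, 37], requiring 10 comparisons. The merge step runs in O(n) time where n is the total number of elements.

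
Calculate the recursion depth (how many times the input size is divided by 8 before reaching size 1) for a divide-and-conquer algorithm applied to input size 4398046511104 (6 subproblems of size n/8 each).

For divide and conquer with division factor 8:

Problem sizes at each level:
Level 0: 4398046511104
Level 1: 549755813888
Level 2: 68719476736
Level 3: 8589934592
Level 4: 1073741824
Level 5: 134217728
Level 6: 16777216
Level 7: 2097152
Level 8: 262144
Level 9: 32768
Level 10: 4096
Level 11: 512
Level 12: 64
Level 13: 8
Level 14: 1

The root is level 0 and the size-1 base case is level 14 (the tree spans levels 0 through 14, i.e. 15 levels counting the root), so the depth is the number of divisions: log_8(4398046511104) = 14

The recursion tree depth is log_8(4398046511104) = 14. At each level, the problem size is divided by 8, so it takes 14 divisions to reduce to a base case of size 1. The algorithm makes 6 recursive calls at each level.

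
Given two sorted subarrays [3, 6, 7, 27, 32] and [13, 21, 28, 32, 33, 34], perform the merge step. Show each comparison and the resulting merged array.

Merging process:

Compare 3 vs 13: take 3 from left. Merged: [3]
Compare 6 vs 13: take 6 from left. Merged: [3, 6]
Compare 7 vs 13: take 7 from left. Merged: [3, 6, 7]
Compare 27 vs 13: take 13 from right. Merged: [3, 6, 7, 13]
Compare 27 vs 21: take 21 from right. Merged: [3, 6, 7, 13, 21]
Compare 27 vs 28: take 27 from left. Merged: [3, 6, 7, 13, 21, 27]
Compare 32 vs 28: take 28 from right. Merged: [3, 6, 7, 13, 21, 27, 28]
Compare 32 vs 32: take 32 from left. Merged: [3, 6, 7, 13, 21, 27, 28, 32]
Append remaining from right: [32, 33, 34]. Merged: [3, 6, 7, 13, 21, 27, 28, 32, 32, 33, 34]

Final merged array: [3, 6, 7, 13, 21, 27, 28, 32, 32, 33, 34]
Total comparisons: 8

The merged array is [3, 6, 7, 13, 21, 27, 28, 32, 32, 33, 34], requiring 8 comparisons. The merge step runs in O(n) time where n is the total number of elements.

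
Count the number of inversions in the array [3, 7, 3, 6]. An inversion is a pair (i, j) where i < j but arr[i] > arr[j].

Finding inversions in [3, 7, 3, 6]:

(1, 2): arr[1]=7 > arr[2]=3
(1, 3): arr[1]=7 > arr[3]=6

Total inversions: 2

The array has 2 inversion(s): (1,2), (1,3). Each pair (i,j) satisfies i < j and arr[i] > arr[j].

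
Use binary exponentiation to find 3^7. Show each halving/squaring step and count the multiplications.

Computing 3^7 by squaring (build up from 3^1; each line after the first costs one multiplication):

3^1 = 3
3^2 = (3^1)^2 = 3^2 = 9
3^3 = 3 * 3^2 = 3 * 9 = 27
3^6 = (3^3)^2 = 27^2 = 729
3^7 = 3 * 3^6 = 3 * 729 = 2187

Result: 2187
Multiplications needed: 4 (4 lines after 3^1)

3^7 = 2187. Using exponentiation by squaring, this requires 4 multiplications. The key idea: if the exponent is even, square the half-power; if odd, multiply by the base once.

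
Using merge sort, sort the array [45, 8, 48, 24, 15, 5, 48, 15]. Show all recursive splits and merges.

Merge sort trace:

Split: [45, 8, 48, 24, 15, 5, 48, 15] -> [45, 8, 48, 24] and [15, 5, 48, 15]
  Split: [45, 8, 48, 24] -> [45, 8] and [48, 24]
    Split: [45, 8] -> [45] and [8]
    Merge: [45] + [8] -> [8, 45]
    Split: [48, 24] -> [48] and [24]
    Merge: [48] + [24] -> [24, 48]
  Merge: [8, 45] + [24, 48] -> [8, 24, 45, 48]
  Split: [15, 5, 48, 15] -> [15, 5] and [48, 15]
    Split: [15, 5] -> [15] and [5]
    Merge: [15] + [5] -> [5, 15]
    Split: [48, 15] -> [48] and [15]
    Merge: [48] + [15] -> [15, 48]
  Merge: [5, 15] + [15, 48] -> [5, 15, 15, 48]
Merge: [8, 24, 45, 48] + [5, 15, 15, 48] -> [5, 8, 15, 15, 24, 45, 48, 48]

Final sorted array: [5, 8, 15, 15, 24, 45, 48, 48]

The merge sort proceeds by recursively splitting the array and merging sorted halves.
After all merges, the sorted array is [5, 8, 15, 15, 24, 45, 48, 48].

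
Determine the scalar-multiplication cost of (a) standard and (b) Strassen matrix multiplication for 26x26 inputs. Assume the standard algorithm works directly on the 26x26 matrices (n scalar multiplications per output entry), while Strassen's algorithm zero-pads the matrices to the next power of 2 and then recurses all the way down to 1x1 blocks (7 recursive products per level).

Matrix multiplication for 26x26 matrices:

Strassen's algorithm requires power-of-2 dimensions. Pad 26x26 to 32x32 (next power of 2).

Standard algorithm: 26^3 = 17576 multiplications
Strassen's algorithm: 7^(log2(32)) = 7^5 = 16807 multiplications
Savings: 17576 - 16807 = 769 multiplications

Standard: 17576 multiplications (26^3). Strassen: 16807 multiplications (7^5, after padding to 32x32). Strassen reduces 8 recursive multiplications to 7 at each level.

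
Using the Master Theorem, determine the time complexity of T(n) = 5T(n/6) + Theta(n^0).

Master Theorem for T(n) = 5T(n/6) + O(n^0):

a = 5, b = 6, c = 0
log_b(a) = log_6(5) = 0.8982

Case 1: c = 0 < log_6(5) = 0.8982
T(n) = O(n^(log_6 5))

For T(n) = 5T(n/6) + O(n^0): log_6(5) = 0.8982. This is Case 1 of the Master Theorem (c < log_b(a), work dominated by leaves), giving O(n^(log_6 5)).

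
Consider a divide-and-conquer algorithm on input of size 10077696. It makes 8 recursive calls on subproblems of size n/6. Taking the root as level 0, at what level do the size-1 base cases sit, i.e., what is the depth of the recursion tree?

For divide and conquer with division factor 6:

Problem sizes at each level:
Level 0: 10077696
Level 1: 1679616
Level 2: 279936
Level 3: 46656
Level 4: 7776
Level 5: 1296
Level 6: 216
Level 7: 36
Level 8: 6
Level 9: 1

The root is level 0 and the size-1 base case is level 9 (the tree spans levels 0 through 9, i.e. 10 levels counting the root), so the depth is the number of divisions: log_6(10077696) = 9

The recursion tree depth is log_6(10077696) = 9. At each level, the problem size is divided by 6, so it takes 9 divisions to reduce to a base case of size 1. The algorithm makes 8 recursive calls at each level.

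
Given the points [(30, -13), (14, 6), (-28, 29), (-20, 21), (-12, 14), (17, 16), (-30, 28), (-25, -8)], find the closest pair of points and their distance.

Computing all pairwise distances among 8 points:

d((30, -13), (14, 6)) = 24.8395
d((30, -13), (-28, 29)) = 71.6101
d((30, -13), (-20, 21)) = 60.4649
d((30, -13), (-12, 14)) = 49.93
d((30, -13), (17, 16)) = 31.7805
d((30, -13), (-30, 28)) = 72.6705
d((30, -13), (-25, -8)) = 55.2268
d((14, 6), (-28, 29)) = 47.8853
d((14, 6), (-20, 21)) = 37.1618
d((14, 6), (-12, 14)) = 27.2029
d((14, 6), (17, 16)) = 10.4403
d((14, 6), (-30, 28)) = 49.1935
d((14, 6), (-25, -8)) = 41.4367
d((-28, 29), (-20, 21)) = 11.3137
d((-28, 29), (-12, 14)) = 21.9317
d((-28, 29), (17, 16)) = 46.8402
d((-28, 29), (-30, 28)) = 2.2361 <-- minimum
d((-28, 29), (-25, -8)) = 37.1214
d((-20, 21), (-12, 14)) = 10.6301
d((-20, 21), (17, 16)) = 37.3363
d((-20, 21), (-30, 28)) = 12.2066
d((-20, 21), (-25, -8)) = 29.4279
d((-12, 14), (17, 16)) = 29.0689
d((-12, 14), (-30, 28)) = 22.8035
d((-12, 14), (-25, -8)) = 25.5539
d((17, 16), (-30, 28)) = 48.5077
d((17, 16), (-25, -8)) = 48.3735
d((-30, 28), (-25, -8)) = 36.3456

Closest pair: (-28, 29) and (-30, 28) with distance 2.2361

The closest pair is (-28, 29) and (-30, 28) with Euclidean distance 2.2361. For 8 points, brute-force pairwise comparison is shown above. For large n, the divide-and-conquer algorithm (sort by x, recurse on halves, check the dividing strip) achieves O(n log n).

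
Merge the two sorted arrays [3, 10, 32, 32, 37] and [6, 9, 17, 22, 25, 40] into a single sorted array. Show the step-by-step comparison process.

Merging process:

Compare 3 vs 6: take 3 from left. Merged: [3]
Compare 10 vs 6: take 6 from right. Merged: [3, 6]
Compare 10 vs 9: take 9 from right. Merged: [3, 6, 9]
Compare 10 vs 17: take 10 from left. Merged: [3, 6, 9, 10]
Compare 32 vs 17: take 17 from right. Merged: [3, 6, 9, 10, 17]
Compare 32 vs 22: take 22 from right. Merged: [3, 6, 9, 10, 17, 22]
Compare 32 vs 25: take 25 from right. Merged: [3, 6, 9, 10, 17, 22, 25]
Compare 32 vs 40: take 32 from left. Merged: [3, 6, 9, 10, 17, 22, 25, 32]
Compare 32 vs 40: take 32 from left. Merged: [3, 6, 9, 10, 17, 22, 25, 32, 32]
Compare 37 vs 40: take 37 from left. Merged: [3, 6, 9, 10, 17, 22, 25, 32, 32, 37]
Append remaining from right: [40]. Merged: [3, 6, 9, 10, 17, 22, 25, 32, 32, 37, 40]

Final merged array: [3, 6, 9, 10, 17, 22, 25, 32, 32, 37, 40]
Total comparisons: 10

The merged array is [3, 6, 9, 10, 17, 22, 25, 32, 32, 37, 40], requiring 10 comparisons. The merge step runs in O(n) time where n is the total number of elements.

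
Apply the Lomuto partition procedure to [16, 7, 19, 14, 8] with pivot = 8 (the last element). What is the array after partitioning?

Lomuto partition with pivot = 8:

Initial array: [16, 7, 19, 14, 8]

arr[0]=16 > 8: no swap
arr[1]=7 <= 8: swap with position 0, array becomes [7, 16, 19, 14, 8]
arr[2]=19 > 8: no swap
arr[3]=14 > 8: no swap

Place pivot at position 1: [7, 8, 19, 14, 16]
Pivot position: 1

After partitioning with pivot 8, the array becomes [7, 8, 19, 14, 16]. The pivot is placed at index 1. All elements to the left of the pivot are <= 8, and all elements to the right are > 8.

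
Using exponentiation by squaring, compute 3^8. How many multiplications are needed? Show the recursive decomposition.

Computing 3^8 by squaring (build up from 3^1; each line after the first costs one multiplication):

3^1 = 3
3^2 = (3^1)^2 = 3^2 = 9
3^4 = (3^2)^2 = 9^2 = 81
3^8 = (3^4)^2 = 81^2 = 6561

Result: 6561
Multiplications needed: 3 (3 lines after 3^1)

3^8 = 6561. Using exponentiation by squaring, this requires 3 multiplications. The key idea: if the exponent is even, square the half-power; if odd, multiply by the base once.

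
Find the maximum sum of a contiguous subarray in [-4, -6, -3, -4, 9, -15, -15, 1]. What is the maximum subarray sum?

Using Kadane's algorithm on [-4, -6, -3, -4, 9, -15, -15, 1]:

Scanning through the array:
Position 1 (value -6): max_ending_here = -6, max_so_far = -4
Position 2 (value -3): max_ending_here = -3, max_so_far = -3
Position 3 (value -4): max_ending_here = -4, max_so_far = -3
Position 4 (value 9): max_ending_here = 9, max_so_far = 9
Position 5 (value -15): max_ending_here = -6, max_so_far = 9
Position 6 (value -15): max_ending_here = -15, max_so_far = 9
Position 7 (value 1): max_ending_here = 1, max_so_far = 9

Maximum subarray: [9]
Maximum sum: 9

The maximum subarray is [9] with sum 9. This subarray runs from index 4 to index 4.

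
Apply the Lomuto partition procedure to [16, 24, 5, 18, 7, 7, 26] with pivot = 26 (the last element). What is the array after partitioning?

Lomuto partition with pivot = 26:

Initial array: [16, 24, 5, 18, 7, 7, 26]

arr[0]=16 <= 26: swap with position 0, array becomes [16, 24, 5, 18, 7, 7, 26]
arr[1]=24 <= 26: swap with position 1, array becomes [16, 24, 5, 18, 7, 7, 26]
arr[2]=5 <= 26: swap with position 2, array becomes [16, 24, 5, 18, 7, 7, 26]
arr[3]=18 <= 26: swap with position 3, array becomes [16, 24, 5, 18, 7, 7, 26]
arr[4]=7 <= 26: swap with position 4, array becomes [16, 24, 5, 18, 7, 7, 26]
arr[5]=7 <= 26: swap with position 5, array becomes [16, 24, 5, 18, 7, 7, 26]

Place pivot at position 6: [16, 24, 5, 18, 7, 7, 26]
Pivot position: 6

After partitioning with pivot 26, the array becomes [16, 24, 5, 18, 7, 7, 26]. The pivot is placed at index 6. All elements to the left of the pivot are <= 26, and all elements to the right are > 26.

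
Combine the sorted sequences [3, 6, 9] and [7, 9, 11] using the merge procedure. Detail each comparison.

Merging process:

Compare 3 vs 7: take 3 from left. Merged: [3]
Compare 6 vs 7: take 6 from left. Merged: [3, 6]
Compare 9 vs 7: take 7 from right. Merged: [3, 6, 7]
Compare 9 vs 9: take 9 from left. Merged: [3, 6, 7, 9]
Append remaining from right: [9, 11]. Merged: [3, 6, 7, 9, 9, 11]

Final merged array: [3, 6, 7, 9, 9, 11]
Total comparisons: 4

The merged array is [3, 6, 7, 9, 9, 11], requiring 4 comparisons. The merge step runs in O(n) time where n is the total number of elements.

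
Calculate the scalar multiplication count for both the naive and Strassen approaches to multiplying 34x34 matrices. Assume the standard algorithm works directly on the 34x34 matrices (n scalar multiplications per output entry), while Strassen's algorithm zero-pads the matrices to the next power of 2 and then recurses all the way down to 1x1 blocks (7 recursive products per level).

Matrix multiplication for 34x34 matrices:

Strassen's algorithm requires power-of-2 dimensions. Pad 34x34 to 64x64 (next power of 2).

Standard algorithm: 34^3 = 39304 multiplications
Strassen's algorithm: 7^(log2(64)) = 7^6 = 117649 multiplications
Difference: 39304 - 117649 = -78345 (Strassen uses MORE here due to padding overhead — for small or just-over-power-of-2 n, padding can outweigh the per-level savings)

Standard: 39304 multiplications (34^3). Strassen: 117649 multiplications (7^6, after padding to 64x64). Strassen reduces 8 recursive multiplications to 7 at each level.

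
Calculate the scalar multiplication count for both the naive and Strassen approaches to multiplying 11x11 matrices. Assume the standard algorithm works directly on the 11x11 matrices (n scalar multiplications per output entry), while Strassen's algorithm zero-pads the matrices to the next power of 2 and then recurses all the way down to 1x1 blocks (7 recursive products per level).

Matrix multiplication for 11x11 matrices:

Strassen's algorithm requires power-of-2 dimensions. Pad 11x11 to 16x16 (next power of 2).

Standard algorithm: 11^3 = 1331 multiplications
Strassen's algorithm: 7^(log2(16)) = 7^4 = 2401 multiplications
Difference: 1331 - 2401 = -1070 (Strassen uses MORE here due to padding overhead — for small or just-over-power-of-2 n, padding can outweigh the per-level savings)

Standard: 1331 multiplications (11^3). Strassen: 2401 multiplications (7^4, after padding to 16x16). Strassen reduces 8 recursive multiplications to 7 at each level.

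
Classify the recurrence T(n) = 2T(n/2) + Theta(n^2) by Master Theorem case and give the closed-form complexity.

Master Theorem for T(n) = 2T(n/2) + O(n^2):

a = 2, b = 2, c = 2
log_b(a) = log_2(2) = 1.0000

Case 3: c = 2 > log_2(2) = 1.0000
T(n) = O(n^2) = O(n^2)

For T(n) = 2T(n/2) + O(n^2): log_2(2) = 1.0000. This is Case 3 of the Master Theorem (c > log_b(a), work dominated by root), giving O(n^2).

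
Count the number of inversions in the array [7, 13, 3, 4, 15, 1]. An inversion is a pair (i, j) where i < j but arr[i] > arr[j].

Finding inversions in [7, 13, 3, 4, 15, 1]:

(0, 2): arr[0]=7 > arr[2]=3
(0, 3): arr[0]=7 > arr[3]=4
(0, 5): arr[0]=7 > arr[5]=1
(1, 2): arr[1]=13 > arr[2]=3
(1, 3): arr[1]=13 > arr[3]=4
(1, 5): arr[1]=13 > arr[5]=1
(2, 5): arr[2]=3 > arr[5]=1
(3, 5): arr[3]=4 > arr[5]=1
(4, 5): arr[4]=15 > arr[5]=1

Total inversions: 9

The array has 9 inversion(s): (0,2), (0,3), (0,5), (1,2), (1,3), (1,5), (2,5), (3,5), (4,5). Each pair (i,j) satisfies i < j and arr[i] > arr[j].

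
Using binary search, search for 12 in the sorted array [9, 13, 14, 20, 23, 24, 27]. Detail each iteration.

Binary search for 12 in [9, 13, 14, 20, 23, 24, 27]:

lo=0, hi=6, mid=3, arr[mid]=20 -> 20 > 12, search left half
lo=0, hi=2, mid=1, arr[mid]=13 -> 13 > 12, search left half
lo=0, hi=0, mid=0, arr[mid]=9 -> 9 < 12, search right half
lo=1 > hi=0, target 12 not found

Binary search determines that 12 is not in the array after 3 comparisons. The search space was exhausted without finding the target.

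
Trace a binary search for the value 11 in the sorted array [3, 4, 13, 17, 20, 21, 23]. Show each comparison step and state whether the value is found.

Binary search for 11 in [3, 4, 13, 17, 20, 21, 23]:

lo=0, hi=6, mid=3, arr[mid]=17 -> 17 > 11, search left half
lo=0, hi=2, mid=1, arr[mid]=4 -> 4 < 11, search right half
lo=2, hi=2, mid=2, arr[mid]=13 -> 13 > 11, search left half
lo=2 > hi=1, target 11 not found

Binary search determines that 11 is not in the array after 3 comparisons. The search space was exhausted without finding the target.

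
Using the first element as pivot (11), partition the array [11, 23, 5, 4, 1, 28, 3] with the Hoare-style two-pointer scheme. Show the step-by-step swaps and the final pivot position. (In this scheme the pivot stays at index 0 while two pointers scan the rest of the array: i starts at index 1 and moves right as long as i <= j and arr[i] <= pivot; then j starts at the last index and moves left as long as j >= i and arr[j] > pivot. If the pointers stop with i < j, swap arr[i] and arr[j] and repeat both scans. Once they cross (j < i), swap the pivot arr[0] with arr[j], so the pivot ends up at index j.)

Hoare-style two-pointer partition with pivot = 11:

Initial array: [11, 23, 5, 4, 1, 28, 3]

Pointers start at i = 1, j = 6.
i stops at index 1 (arr[1]=23 > 11), j stops at index 6 (arr[6]=3 <= 11): swap arr[1] and arr[6], array becomes [11, 3, 5, 4, 1, 28, 23]
i ends at 5, j ends at 4: the pointers have crossed (j < i), so scanning stops.

Swap pivot arr[0] with arr[4] to place pivot at position 4: [1, 3, 5, 4, 11, 28, 23]
Pivot position: 4

After partitioning with pivot 11, the array becomes [1, 3, 5, 4, 11, 28, 23]. The pivot is placed at index 4. All elements to the left of the pivot are <= 11, and all elements to the right are > 11.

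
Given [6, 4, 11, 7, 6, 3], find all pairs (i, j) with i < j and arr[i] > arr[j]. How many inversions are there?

Finding inversions in [6, 4, 11, 7, 6, 3]:

(0, 1): arr[0]=6 > arr[1]=4
(0, 5): arr[0]=6 > arr[5]=3
(1, 5): arr[1]=4 > arr[5]=3
(2, 3): arr[2]=11 > arr[3]=7
(2, 4): arr[2]=11 > arr[4]=6
(2, 5): arr[2]=11 > arr[5]=3
(3, 4): arr[3]=7 > arr[4]=6
(3, 5): arr[3]=7 > arr[5]=3
(4, 5): arr[4]=6 > arr[5]=3

Total inversions: 9

The array has 9 inversion(s): (0,1), (0,5), (1,5), (2,3), (2,4), (2,5), (3,4), (3,5), (4,5). Each pair (i,j) satisfies i < j and arr[i] > arr[j].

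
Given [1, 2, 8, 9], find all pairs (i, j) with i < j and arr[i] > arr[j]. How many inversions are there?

Finding inversions in [1, 2, 8, 9]:


Total inversions: 0

The array has 0 inversions. It is already sorted.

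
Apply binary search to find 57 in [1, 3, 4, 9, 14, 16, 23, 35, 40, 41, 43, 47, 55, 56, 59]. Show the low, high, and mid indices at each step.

Binary search for 57 in [1, 3, 4, 9, 14, 16, 23, 35, 40, 41, 43, 47, 55, 56, 59]:

lo=0, hi=14, mid=7, arr[mid]=35 -> 35 < 57, search right half
lo=8, hi=14, mid=11, arr[mid]=47 -> 47 < 57, search right half
lo=12, hi=14, mid=13, arr[mid]=56 -> 56 < 57, search right half
lo=14, hi=14, mid=14, arr[mid]=59 -> 59 > 57, search left half
lo=14 > hi=13, target 57 not found

Binary search determines that 57 is not in the array after 4 comparisons. The search space was exhausted without finding the target.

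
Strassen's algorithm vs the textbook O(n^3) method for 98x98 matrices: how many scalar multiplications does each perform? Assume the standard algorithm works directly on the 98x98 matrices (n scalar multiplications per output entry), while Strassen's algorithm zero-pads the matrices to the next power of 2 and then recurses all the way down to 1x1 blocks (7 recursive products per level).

Matrix multiplication for 98x98 matrices:

Strassen's algorithm requires power-of-2 dimensions. Pad 98x98 to 128x128 (next power of 2).

Standard algorithm: 98^3 = 941192 multiplications
Strassen's algorithm: 7^(log2(128)) = 7^7 = 823543 multiplications
Savings: 941192 - 823543 = 117649 multiplications

Standard: 941192 multiplications (98^3). Strassen: 823543 multiplications (7^7, after padding to 128x128). Strassen reduces 8 recursive multiplications to 7 at each level.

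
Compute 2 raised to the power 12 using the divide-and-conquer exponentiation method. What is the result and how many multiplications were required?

Computing 2^12 by squaring (build up from 2^1; each line after the first costs one multiplication):

2^1 = 2
2^2 = (2^1)^2 = 2^2 = 4
2^3 = 2 * 2^2 = 2 * 4 = 8
2^6 = (2^3)^2 = 8^2 = 64
2^12 = (2^6)^2 = 64^2 = 4096

Result: 4096
Multiplications needed: 4 (4 lines after 2^1)

2^12 = 4096. Using exponentiation by squaring, this requires 4 multiplications. The key idea: if the exponent is even, square the half-power; if odd, multiply by the base once.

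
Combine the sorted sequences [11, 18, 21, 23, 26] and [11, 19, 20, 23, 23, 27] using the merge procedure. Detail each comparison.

Merging process:

Compare 11 vs 11: take 11 from left. Merged: [11]
Compare 18 vs 11: take 11 from right. Merged: [11, 11]
Compare 18 vs 19: take 18 from left. Merged: [11, 11, 18]
Compare 21 vs 19: take 19 from right. Merged: [11, 11, 18, 19]
Compare 21 vs 20: take 20 from right. Merged: [11, 11, 18, 19, 20]
Compare 21 vs 23: take 21 from left. Merged: [11, 11, 18, 19, 20, 21]
Compare 23 vs 23: take 23 from left. Merged: [11, 11, 18, 19, 20, 21, 23]
Compare 26 vs 23: take 23 from right. Merged: [11, 11, 18, 19, 20, 21, 23, 23]
Compare 26 vs 23: take 23 from right. Merged: [11, 11, 18, 19, 20, 21, 23, 23, 23]
Compare 26 vs 27: take 26 from left. Merged: [11, 11, 18, 19, 20, 21, 23, 23, 23, 26]
Append remaining from right: [27]. Merged: [11, 11, 18, 19, 20, 21, 23, 23, 23, 26, 27]

Final merged array: [11, 11, 18, 19, 20, 21, 23, 23, 23, 26, 27]
Total comparisons: 10

The merged array is [11, 11, 18, 19, 20, 21, 23, 23, 23, 26, 27], requiring 10 comparisons. The merge step runs in O(n) time where n is the total number of elements.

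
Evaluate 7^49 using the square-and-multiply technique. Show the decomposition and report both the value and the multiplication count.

Computing 7^49 by squaring (build up from 7^1; each line after the first costs one multiplication):

7^1 = 7
7^2 = (7^1)^2 = 7^2 = 49
7^3 = 7 * 7^2 = 7 * 49 = 343
7^6 = (7^3)^2 = 343^2 = 117649
7^12 = (7^6)^2 = 117649^2 = 13841287201
7^24 = (7^12)^2 = 13841287201^2 = 191581231380566414401
7^48 = (7^24)^2 = 191581231380566414401^2 = 36703368217294125441230211032033660188801
7^49 = 7 * 7^48 = 7 * 36703368217294125441230211032033660188801 = 256923577521058878088611477224235621321607

Result: 256923577521058878088611477224235621321607
Multiplications needed: 7 (7 lines after 7^1)

7^49 = 256923577521058878088611477224235621321607. Using exponentiation by squaring, this requires 7 multiplications. The key idea: if the exponent is even, square the half-power; if odd, multiply by the base once.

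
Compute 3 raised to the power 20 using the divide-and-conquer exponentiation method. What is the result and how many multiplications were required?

Computing 3^20 by squaring (build up from 3^1; each line after the first costs one multiplication):

3^1 = 3
3^2 = (3^1)^2 = 3^2 = 9
3^4 = (3^2)^2 = 9^2 = 81
3^5 = 3 * 3^4 = 3 * 81 = 243
3^10 = (3^5)^2 = 243^2 = 59049
3^20 = (3^10)^2 = 59049^2 = 3486784401

Result: 3486784401
Multiplications needed: 5 (5 lines after 3^1)

3^20 = 3486784401. Using exponentiation by squaring, this requires 5 multiplications. The key idea: if the exponent is even, square the half-power; if odd, multiply by the base once.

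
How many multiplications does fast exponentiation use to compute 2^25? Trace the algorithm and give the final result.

Computing 2^25 by squaring (build up from 2^1; each line after the first costs one multiplication):

2^1 = 2
2^2 = (2^1)^2 = 2^2 = 4
2^3 = 2 * 2^2 = 2 * 4 = 8
2^6 = (2^3)^2 = 8^2 = 64
2^12 = (2^6)^2 = 64^2 = 4096
2^24 = (2^12)^2 = 4096^2 = 16777216
2^25 = 2 * 2^24 = 2 * 16777216 = 33554432

Result: 33554432
Multiplications needed: 6 (6 lines after 2^1)

2^25 = 33554432. Using exponentiation by squaring, this requires 6 multiplications. The key idea: if the exponent is even, square the half-power; if odd, multiply by the base once.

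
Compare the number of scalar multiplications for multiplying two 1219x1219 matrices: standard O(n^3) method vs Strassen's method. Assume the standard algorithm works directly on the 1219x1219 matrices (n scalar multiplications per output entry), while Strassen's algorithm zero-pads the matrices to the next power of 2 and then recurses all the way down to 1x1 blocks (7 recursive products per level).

Matrix multiplication for 1219x1219 matrices:

Strassen's algorithm requires power-of-2 dimensions. Pad 1219x1219 to 2048x2048 (next power of 2).

Standard algorithm: 1219^3 = 1811386459 multiplications
Strassen's algorithm: 7^(log2(2048)) = 7^11 = 1977326743 multiplications
Difference: 1811386459 - 1977326743 = -165940284 (Strassen uses MORE here due to padding overhead — for small or just-over-power-of-2 n, padding can outweigh the per-level savings)

Standard: 1811386459 multiplications (1219^3). Strassen: 1977326743 multiplications (7^11, after padding to 2048x2048). Strassen reduces 8 recursive multiplications to 7 at each level.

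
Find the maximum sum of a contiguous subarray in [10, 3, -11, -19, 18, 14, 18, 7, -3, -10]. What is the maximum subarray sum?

Using Kadane's algorithm on [10, 3, -11, -19, 18, 14, 18, 7, -3, -10]:

Scanning through the array:
Position 1 (value 3): max_ending_here = 13, max_so_far = 13
Position 2 (value -11): max_ending_here = 2, max_so_far = 13
Position 3 (value -19): max_ending_here = -17, max_so_far = 13
Position 4 (value 18): max_ending_here = 18, max_so_far = 18
Position 5 (value 14): max_ending_here = 32, max_so_far = 32
Position 6 (value 18): max_ending_here = 50, max_so_far = 50
Position 7 (value 7): max_ending_here = 57, max_so_far = 57
Position 8 (value -3): max_ending_here = 54, max_so_far = 57
Position 9 (value -10): max_ending_here = 44, max_so_far = 57

Maximum subarray: [18, 14, 18, 7]
Maximum sum: 57

The maximum subarray is [18, 14, 18, 7] with sum 57. This subarray runs from index 4 to index 7.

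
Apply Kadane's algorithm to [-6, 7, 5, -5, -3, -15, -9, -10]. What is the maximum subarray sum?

Using Kadane's algorithm on [-6, 7, 5, -5, -3, -15, -9, -10]:

Scanning through the array:
Position 1 (value 7): max_ending_here = 7, max_so_far = 7
Position 2 (value 5): max_ending_here = 12, max_so_far = 12
Position 3 (value -5): max_ending_here = 7, max_so_far = 12
Position 4 (value -3): max_ending_here = 4, max_so_far = 12
Position 5 (value -15): max_ending_here = -11, max_so_far = 12
Position 6 (value -9): max_ending_here = -9, max_so_far = 12
Position 7 (value -10): max_ending_here = -10, max_so_far = 12

Maximum subarray: [7, 5]
Maximum sum: 12

The maximum subarray is [7, 5] with sum 12. This subarray runs from index 1 to index 2.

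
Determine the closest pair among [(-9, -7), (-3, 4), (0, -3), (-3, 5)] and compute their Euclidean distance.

Computing all pairwise distances among 4 points:

d((-9, -7), (-3, 4)) = 12.53
d((-9, -7), (0, -3)) = 9.8489
d((-9, -7), (-3, 5)) = 13.4164
d((-3, 4), (0, -3)) = 7.6158
d((-3, 4), (-3, 5)) = 1.0 <-- minimum
d((0, -3), (-3, 5)) = 8.544

Closest pair: (-3, 4) and (-3, 5) with distance 1.0

The closest pair is (-3, 4) and (-3, 5) with Euclidean distance 1.0. For 4 points, brute-force pairwise comparison is shown above. For large n, the divide-and-conquer algorithm (sort by x, recurse on halves, check the dividing strip) achieves O(n log n).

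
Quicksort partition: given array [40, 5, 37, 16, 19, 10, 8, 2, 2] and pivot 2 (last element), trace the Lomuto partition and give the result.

Lomuto partition with pivot = 2:

Initial array: [40, 5, 37, 16, 19, 10, 8, 2, 2]

arr[0]=40 > 2: no swap
arr[1]=5 > 2: no swap
arr[2]=37 > 2: no swap
arr[3]=16 > 2: no swap
arr[4]=19 > 2: no swap
arr[5]=10 > 2: no swap
arr[6]=8 > 2: no swap
arr[7]=2 <= 2: swap with position 0, array becomes [2, 5, 37, 16, 19, 10, 8, 40, 2]

Place pivot at position 1: [2, 2, 37, 16, 19, 10, 8, 40, 5]
Pivot position: 1

After partitioning with pivot 2, the array becomes [2, 2, 37, 16, 19, 10, 8, 40, 5]. The pivot is placed at index 1. All elements to the left of the pivot are <= 2, and all elements to the right are > 2.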